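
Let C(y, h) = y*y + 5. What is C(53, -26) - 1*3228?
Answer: -414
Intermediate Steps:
C(y, h) = 5 + y**2 (C(y, h) = y**2 + 5 = 5 + y**2)
C(53, -26) - 1*3228 = (5 + 53**2) - 1*3228 = (5 + 2809) - 3228 = 2814 - 3228 = -414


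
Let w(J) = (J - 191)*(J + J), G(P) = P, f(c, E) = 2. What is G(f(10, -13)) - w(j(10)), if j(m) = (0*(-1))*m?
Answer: 2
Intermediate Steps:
j(m) = 0 (j(m) = 0*m = 0)
w(J) = 2*J*(-191 + J) (w(J) = (-191 + J)*(2*J) = 2*J*(-191 + J))
G(f(10, -13)) - w(j(10)) = 2 - 2*0*(-191 + 0) = 2 - 2*0*(-191) = 2 - 1*0 = 2 + 0 = 2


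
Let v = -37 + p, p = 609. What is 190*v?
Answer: 108680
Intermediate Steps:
v = 572 (v = -37 + 609 = 572)
190*v = 190*572 = 108680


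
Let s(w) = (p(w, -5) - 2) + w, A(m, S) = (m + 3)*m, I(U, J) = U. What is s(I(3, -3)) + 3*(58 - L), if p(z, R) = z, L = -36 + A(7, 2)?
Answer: 76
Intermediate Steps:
A(m, S) = m*(3 + m) (A(m, S) = (3 + m)*m = m*(3 + m))
L = 34 (L = -36 + 7*(3 + 7) = -36 + 7*10 = -36 + 70 = 34)
s(w) = -2 + 2*w (s(w) = (w - 2) + w = (-2 + w) + w = -2 + 2*w)
s(I(3, -3)) + 3*(58 - L) = (-2 + 2*3) + 3*(58 - 1*34) = (-2 + 6) + 3*(58 - 34) = 4 + 3*24 = 4 + 72 = 76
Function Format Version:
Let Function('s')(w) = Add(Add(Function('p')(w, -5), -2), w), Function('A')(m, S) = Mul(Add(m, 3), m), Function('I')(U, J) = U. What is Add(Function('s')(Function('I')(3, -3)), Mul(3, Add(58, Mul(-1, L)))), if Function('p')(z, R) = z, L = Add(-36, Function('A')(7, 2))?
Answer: 76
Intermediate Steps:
Function('A')(m, S) = Mul(m, Add(3, m)) (Function('A')(m, S) = Mul(Add(3, m), m) = Mul(m, Add(3, m)))
L = 34 (L = Add(-36, Mul(7, Add(3, 7))) = Add(-36, Mul(7, 10)) = Add(-36, 70) = 34)
Function('s')(w) = Add(-2, Mul(2, w)) (Function('s')(w) = Add(Add(w, -2), w) = Add(Add(-2, w), w) = Add(-2, Mul(2, w)))
Add(Function('s')(Function('I')(3, -3)), Mul(3, Add(58, Mul(-1, L)))) = Add(Add(-2, Mul(2, 3)), Mul(3, Add(58, Mul(-1, 34)))) = Add(Add(-2, 6), Mul(3, Add(58, -34))) = Add(4, Mul(3, 24)) = Add(4, 72) = 76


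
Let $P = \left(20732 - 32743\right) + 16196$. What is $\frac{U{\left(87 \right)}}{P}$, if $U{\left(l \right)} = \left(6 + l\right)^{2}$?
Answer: $\frac{31}{15} \approx 2.0667$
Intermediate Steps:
$P = 4185$ ($P = -12011 + 16196 = 4185$)
$\frac{U{\left(87 \right)}}{P} = \frac{\left(6 + 87\right)^{2}}{4185} = 93^{2} \cdot \frac{1}{4185} = 8649 \cdot \frac{1}{4185} = \frac{31}{15}$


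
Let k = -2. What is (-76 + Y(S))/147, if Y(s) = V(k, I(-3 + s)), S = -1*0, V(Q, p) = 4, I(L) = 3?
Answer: -24/49 ≈ -0.48980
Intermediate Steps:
S = 0
Y(s) = 4
(-76 + Y(S))/147 = (-76 + 4)/147 = -72*1/147 = -24/49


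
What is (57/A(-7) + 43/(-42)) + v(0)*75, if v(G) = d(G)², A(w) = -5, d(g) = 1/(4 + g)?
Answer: -12997/1680 ≈ -7.7363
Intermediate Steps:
v(G) = (4 + G)⁻² (v(G) = (1/(4 + G))² = (4 + G)⁻²)
(57/A(-7) + 43/(-42)) + v(0)*75 = (57/(-5) + 43/(-42)) + 75/(4 + 0)² = (57*(-⅕) + 43*(-1/42)) + 75/4² = (-57/5 - 43/42) + (1/16)*75 = -2609/210 + 75/16 = -12997/1680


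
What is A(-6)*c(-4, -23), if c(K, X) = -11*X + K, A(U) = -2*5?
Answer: -2490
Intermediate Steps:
A(U) = -10
c(K, X) = K - 11*X
A(-6)*c(-4, -23) = -10*(-4 - 11*(-23)) = -10*(-4 + 253) = -10*249 = -2490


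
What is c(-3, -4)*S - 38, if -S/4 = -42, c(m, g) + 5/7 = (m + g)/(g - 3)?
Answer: 10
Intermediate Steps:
c(m, g) = -5/7 + (g + m)/(-3 + g) (c(m, g) = -5/7 + (m + g)/(g - 3) = -5/7 + (g + m)/(-3 + g))
S = 168 (S = -4*(-42) = 168)
c(-3, -4)*S - 38 = ((15 + 2*(-4) + 7*(-3))/(7*(-3 - 4)))*168 - 38 = ((1/7)*(15 - 8 - 21)/(-7))*168 - 38 = ((1/7)*(-1/7)*(-14))*168 - 38 = (2/7)*168 - 38 = 48 - 38 = 10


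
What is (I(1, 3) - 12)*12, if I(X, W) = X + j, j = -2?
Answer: -156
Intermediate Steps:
I(X, W) = -2 + X (I(X, W) = X - 2 = -2 + X)
(I(1, 3) - 12)*12 = ((-2 + 1) - 12)*12 = (-1 - 12)*12 = -13*12 = -156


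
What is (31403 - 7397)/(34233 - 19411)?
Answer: 12003/7411 ≈ 1.6196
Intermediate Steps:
(31403 - 7397)/(34233 - 19411) = 24006/14822 = 24006*(1/14822) = 12003/7411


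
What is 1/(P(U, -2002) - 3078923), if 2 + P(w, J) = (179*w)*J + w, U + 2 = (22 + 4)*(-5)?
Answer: 1/44224199 ≈ 2.2612e-8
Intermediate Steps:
U = -132 (U = -2 + (22 + 4)*(-5) = -2 + 26*(-5) = -2 - 130 = -132)
P(w, J) = -2 + w + 179*J*w (P(w, J) = -2 + ((179*w)*J + w) = -2 + (179*J*w + w) = -2 + (w + 179*J*w) = -2 + w + 179*J*w)
1/(P(U, -2002) - 3078923) = 1/((-2 - 132 + 179*(-2002)*(-132)) - 3078923) = 1/((-2 - 132 + 47303256) - 3078923) = 1/(47303122 - 3078923) = 1/44224199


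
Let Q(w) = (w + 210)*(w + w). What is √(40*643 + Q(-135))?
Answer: √5470 ≈ 73.959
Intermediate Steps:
Q(w) = 2*w*(210 + w) (Q(w) = (210 + w)*(2*w) = 2*w*(210 + w))
√(40*643 + Q(-135)) = √(40*643 + 2*(-135)*(210 - 135)) = √(25720 + 2*(-135)*75) = √(25720 - 20250) = √5470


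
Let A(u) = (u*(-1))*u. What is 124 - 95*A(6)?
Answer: 3544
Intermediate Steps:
A(u) = -u² (A(u) = (-u)*u = -u²)
124 - 95*A(6) = 124 - (-95)*6² = 124 - (-95)*36 = 124 - 95*(-36) = 124 + 3420 = 3544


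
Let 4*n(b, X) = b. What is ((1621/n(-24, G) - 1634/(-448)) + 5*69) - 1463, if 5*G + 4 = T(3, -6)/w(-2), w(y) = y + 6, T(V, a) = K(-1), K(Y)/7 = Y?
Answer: -930397/672 ≈ -1384.5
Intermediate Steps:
K(Y) = 7*Y
T(V, a) = -7 (T(V, a) = 7*(-1) = -7)
w(y) = 6 + y
G = -23/20 (G = -4/5 + (-7/(6 - 2))/5 = -4/5 + (-7/4)/5 = -4/5 + (-7*1/4)/5 = -4/5 + (1/5)*(-7/4) = -4/5 - 7/20 = -23/20 ≈ -1.1500)
n(b, X) = b/4
((1621/n(-24, G) - 1634/(-448)) + 5*69) - 1463 = ((1621/(((1/4)*(-24))) - 1634/(-448)) + 5*69) - 1463 = ((1621/(-6) - 1634*(-1/448)) + 345) - 1463 = ((1621*(-1/6) + 817/224) + 345) - 1463 = ((-1621/6 + 817/224) + 345) - 1463 = (-179101/672 + 345) - 1463 = 52739/672 - 1463 = -930397/672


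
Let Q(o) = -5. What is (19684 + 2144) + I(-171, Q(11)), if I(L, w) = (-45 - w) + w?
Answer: 21783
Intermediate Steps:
I(L, w) = -45
(19684 + 2144) + I(-171, Q(11)) = (19684 + 2144) - 45 = 21828 - 45 = 21783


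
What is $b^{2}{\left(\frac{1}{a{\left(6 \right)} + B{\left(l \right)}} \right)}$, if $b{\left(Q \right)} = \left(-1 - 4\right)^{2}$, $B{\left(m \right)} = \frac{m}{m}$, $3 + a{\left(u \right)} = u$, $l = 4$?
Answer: $625$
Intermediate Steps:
$a{\left(u \right)} = -3 + u$
$B{\left(m \right)} = 1$
$b{\left(Q \right)} = 25$ ($b{\left(Q \right)} = \left(-5\right)^{2} = 25$)
$b^{2}{\left(\frac{1}{a{\left(6 \right)} + B{\left(l \right)}} \right)} = 25^{2} = 625$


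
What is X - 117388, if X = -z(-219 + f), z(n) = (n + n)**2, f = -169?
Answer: -719564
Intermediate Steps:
z(n) = 4*n**2 (z(n) = (2*n)**2 = 4*n**2)
X = -602176 (X = -4*(-219 - 169)**2 = -4*(-388)**2 = -4*150544 = -1*602176 = -602176)
X - 117388 = -602176 - 117388 = -719564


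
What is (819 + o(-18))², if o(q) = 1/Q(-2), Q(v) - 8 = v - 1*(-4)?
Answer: 67092481/100 ≈ 6.7093e+5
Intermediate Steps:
Q(v) = 12 + v (Q(v) = 8 + (v - 1*(-4)) = 8 + (v + 4) = 8 + (4 + v) = 12 + v)
o(q) = ⅒ (o(q) = 1/(12 - 2) = 1/10 = ⅒)
(819 + o(-18))² = (819 + ⅒)² = (8191/10)² = 67092481/100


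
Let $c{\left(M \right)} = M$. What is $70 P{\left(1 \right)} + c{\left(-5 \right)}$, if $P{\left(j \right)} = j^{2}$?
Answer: $65$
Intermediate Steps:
$70 P{\left(1 \right)} + c{\left(-5 \right)} = 70 \cdot 1^{2} - 5 = 70 \cdot 1 - 5 = 70 - 5 = 65$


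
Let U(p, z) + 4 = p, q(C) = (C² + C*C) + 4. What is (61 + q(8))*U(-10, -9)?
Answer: -2702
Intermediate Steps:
q(C) = 4 + 2*C² (q(C) = (C² + C²) + 4 = 2*C² + 4 = 4 + 2*C²)
U(p, z) = -4 + p
(61 + q(8))*U(-10, -9) = (61 + (4 + 2*8²))*(-4 - 10) = (61 + (4 + 2*64))*(-14) = (61 + (4 + 128))*(-14) = (61 + 132)*(-14) = 193*(-14) = -2702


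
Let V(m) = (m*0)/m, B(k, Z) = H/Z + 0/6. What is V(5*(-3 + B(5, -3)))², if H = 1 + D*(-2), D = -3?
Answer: 0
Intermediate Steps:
H = 7 (H = 1 - 3*(-2) = 1 + 6 = 7)
B(k, Z) = 7/Z (B(k, Z) = 7/Z + 0/6 = 7/Z + 0*(⅙) = 7/Z + 0 = 7/Z)
V(m) = 0 (V(m) = 0/m = 0)
V(5*(-3 + B(5, -3)))² = 0² = 0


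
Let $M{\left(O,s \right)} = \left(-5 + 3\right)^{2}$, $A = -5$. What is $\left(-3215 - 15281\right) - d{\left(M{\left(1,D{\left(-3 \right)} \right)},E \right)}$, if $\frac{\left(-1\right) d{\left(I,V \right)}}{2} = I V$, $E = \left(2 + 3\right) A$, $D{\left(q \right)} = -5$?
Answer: $-18696$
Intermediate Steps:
$E = -25$ ($E = \left(2 + 3\right) \left(-5\right) = 5 \left(-5\right) = -25$)
$M{\left(O,s \right)} = 4$ ($M{\left(O,s \right)} = \left(-2\right)^{2} = 4$)
$d{\left(I,V \right)} = - 2 I V$
$\left(-3215 - 15281\right) - d{\left(M{\left(1,D{\left(-3 \right)} \right)},E \right)} = \left(-3215 - 15281\right) - \left(-2\right) 4 \left(-25\right) = -18496 - 200 = -18696$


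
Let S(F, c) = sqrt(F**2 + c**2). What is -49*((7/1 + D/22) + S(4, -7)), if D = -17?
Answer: -6713/22 - 49*sqrt(65) ≈ -700.19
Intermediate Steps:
-49*((7/1 + D/22) + S(4, -7)) = -49*((7/1 - 17/22) + sqrt(4**2 + (-7)**2)) = -49*((7*1 - 17*1/22) + sqrt(16 + 49)) = -49*((7 - 17/22) + sqrt(65)) = -49*(137/22 + sqrt(65)) = -6713/22 - 49*sqrt(65)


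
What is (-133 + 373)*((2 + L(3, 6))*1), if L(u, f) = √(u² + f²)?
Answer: 480 + 720*√5 ≈ 2090.0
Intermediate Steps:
L(u, f) = √(f² + u²)
(-133 + 373)*((2 + L(3, 6))*1) = (-133 + 373)*((2 + √(6² + 3²))*1) = 240*((2 + √(36 + 9))*1) = 240*((2 + √45)*1) = 240*((2 + 3*√5)*1) = 240*(2 + 3*√5) = 480 + 720*√5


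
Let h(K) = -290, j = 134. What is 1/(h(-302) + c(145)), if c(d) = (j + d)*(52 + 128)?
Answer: 1/49930 ≈ 2.0028e-5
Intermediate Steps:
c(d) = 24120 + 180*d (c(d) = (134 + d)*(52 + 128) = (134 + d)*180 = 24120 + 180*d)
1/(h(-302) + c(145)) = 1/(-290 + (24120 + 180*145)) = 1/(-290 + (24120 + 26100)) = 1/(-290 + 50220) = 1/49930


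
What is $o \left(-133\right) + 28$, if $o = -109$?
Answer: $14525$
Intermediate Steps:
$o \left(-133\right) + 28 = \left(-109\right) \left(-133\right) + 28 = 14497 + 28 = 14525$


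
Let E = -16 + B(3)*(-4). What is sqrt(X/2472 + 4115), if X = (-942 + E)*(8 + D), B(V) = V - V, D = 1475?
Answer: sqrt(1352116947)/618 ≈ 59.500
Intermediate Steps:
B(V) = 0
E = -16 (E = -16 + 0*(-4) = -16 + 0 = -16)
X = -1420714 (X = (-942 - 16)*(8 + 1475) = -958*1483 = -1420714)
sqrt(X/2472 + 4115) = sqrt(-1420714/2472 + 4115) = sqrt(-1420714*1/2472 + 4115) = sqrt(-710357/1236 + 4115) = sqrt(4375783/1236) = sqrt(1352116947)/618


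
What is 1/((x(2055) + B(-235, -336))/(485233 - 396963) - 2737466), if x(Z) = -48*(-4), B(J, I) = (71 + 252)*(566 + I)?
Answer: -44135/120818024669 ≈ -3.6530e-7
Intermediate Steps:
B(J, I) = 182818 + 323*I (B(J, I) = 323*(566 + I) = 182818 + 323*I)
x(Z) = 192
1/((x(2055) + B(-235, -336))/(485233 - 396963) - 2737466) = 1/((192 + (182818 + 323*(-336)))/(485233 - 396963) - 2737466) = 1/((192 + (182818 - 108528))/88270 - 2737466) = 1/((192 + 74290)*(1/88270) - 2737466) = 1/(74482*(1/88270) - 2737466) = 1/(37241/44135 - 2737466) = 1/(-120818024669/44135) = -44135/120818024669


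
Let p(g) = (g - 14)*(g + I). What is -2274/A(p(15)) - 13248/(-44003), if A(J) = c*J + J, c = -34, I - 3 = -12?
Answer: 17114321/1452099 ≈ 11.786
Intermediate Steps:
I = -9 (I = 3 - 12 = -9)
p(g) = (-14 + g)*(-9 + g) (p(g) = (g - 14)*(g - 9) = (-14 + g)*(-9 + g))
A(J) = -33*J (A(J) = -34*J + J = -33*J)
-2274/A(p(15)) - 13248/(-44003) = -2274*(-1/(33*(126 + 15² - 23*15))) - 13248/(-44003) = -2274*(-1/(33*(126 + 225 - 345))) - 13248*(-1/44003) = -2274/((-33*6)) + 13248/44003 = -2274/(-198) + 13248/44003 = -2274*(-1/198) + 13248/44003 = 379/33 + 13248/44003 = 17114321/1452099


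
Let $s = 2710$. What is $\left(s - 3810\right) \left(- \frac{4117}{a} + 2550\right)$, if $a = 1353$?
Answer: $- \frac{344603300}{123} \approx -2.8017 \cdot 10^{6}$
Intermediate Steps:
$\left(s - 3810\right) \left(- \frac{4117}{a} + 2550\right) = \left(2710 - 3810\right) \left(- \frac{4117}{1353} + 2550\right) = - 1100 \left(\left(-4117\right) \frac{1}{1353} + 2550\right) = - 1100 \left(- \frac{4117}{1353} + 2550\right) = \left(-1100\right) \frac{3446033}{1353} = - \frac{344603300}{123}$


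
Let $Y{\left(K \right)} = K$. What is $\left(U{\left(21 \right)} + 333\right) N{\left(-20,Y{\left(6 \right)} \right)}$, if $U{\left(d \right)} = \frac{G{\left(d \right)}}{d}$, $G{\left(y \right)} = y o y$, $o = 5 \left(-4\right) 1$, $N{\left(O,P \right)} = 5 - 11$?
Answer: $522$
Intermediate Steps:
$N{\left(O,P \right)} = -6$
$o = -20$ ($o = \left(-20\right) 1 = -20$)
$G{\left(y \right)} = - 20 y^{2}$ ($G{\left(y \right)} = y \left(-20\right) y = - 20 y y = - 20 y^{2}$)
$U{\left(d \right)} = - 20 d$ ($U{\left(d \right)} = \frac{\left(-20\right) d^{2}}{d} = - 20 d$)
$\left(U{\left(21 \right)} + 333\right) N{\left(-20,Y{\left(6 \right)} \right)} = \left(\left(-20\right) 21 + 333\right) \left(-6\right) = \left(-420 + 333\right) \left(-6\right) = \left(-87\right) \left(-6\right) = 522$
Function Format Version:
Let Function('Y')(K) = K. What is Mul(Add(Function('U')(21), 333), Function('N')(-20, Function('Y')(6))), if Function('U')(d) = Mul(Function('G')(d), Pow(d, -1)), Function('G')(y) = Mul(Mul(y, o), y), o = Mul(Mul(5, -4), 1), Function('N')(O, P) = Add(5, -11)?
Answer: 522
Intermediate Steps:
Function('N')(O, P) = -6
o = -20 (o = Mul(-20, 1) = -20)
Function('G')(y) = Mul(-20, Pow(y, 2)) (Function('G')(y) = Mul(Mul(y, -20), y) = Mul(Mul(-20, y), y) = Mul(-20, Pow(y, 2)))
Function('U')(d) = Mul(-20, d) (Function('U')(d) = Mul(Mul(-20, Pow(d, 2)), Pow(d, -1)) = Mul(-20, d))
Mul(Add(Function('U')(21), 333), Function('N')(-20, Function('Y')(6))) = Mul(Add(Mul(-20, 21), 333), -6) = Mul(Add(-420, 333), -6) = Mul(-87, -6) = 522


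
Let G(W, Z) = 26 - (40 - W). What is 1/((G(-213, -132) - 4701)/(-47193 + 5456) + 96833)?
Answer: 41737/4041523849 ≈ 1.0327e-5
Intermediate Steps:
G(W, Z) = -14 + W (G(W, Z) = 26 + (-40 + W) = -14 + W)
1/((G(-213, -132) - 4701)/(-47193 + 5456) + 96833) = 1/(((-14 - 213) - 4701)/(-47193 + 5456) + 96833) = 1/((-227 - 4701)/(-41737) + 96833) = 1/(-4928*(-1/41737) + 96833) = 1/(4928/41737 + 96833) = 1/(4041523849/41737) = 41737/4041523849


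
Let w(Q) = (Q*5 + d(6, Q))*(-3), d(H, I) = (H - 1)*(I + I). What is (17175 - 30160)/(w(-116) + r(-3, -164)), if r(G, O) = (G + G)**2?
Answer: -12985/5256 ≈ -2.4705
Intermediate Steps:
r(G, O) = 4*G**2 (r(G, O) = (2*G)**2 = 4*G**2)
d(H, I) = 2*I*(-1 + H) (d(H, I) = (-1 + H)*(2*I) = 2*I*(-1 + H))
w(Q) = -45*Q (w(Q) = (Q*5 + 2*Q*(-1 + 6))*(-3) = (5*Q + 2*Q*5)*(-3) = (5*Q + 10*Q)*(-3) = (15*Q)*(-3) = -45*Q)
(17175 - 30160)/(w(-116) + r(-3, -164)) = (17175 - 30160)/(-45*(-116) + 4*(-3)**2) = -12985/(5220 + 4*9) = -12985/(5220 + 36) = -12985/5256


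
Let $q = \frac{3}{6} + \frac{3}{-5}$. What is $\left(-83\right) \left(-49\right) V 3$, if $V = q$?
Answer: $- \frac{12201}{10} \approx -1220.1$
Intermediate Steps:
$q = - \frac{1}{10}$ ($q = 3 \cdot \frac{1}{6} + 3 \left(- \frac{1}{5}\right) = \frac{1}{2} - \frac{3}{5} = - \frac{1}{10} \approx -0.1$)
$V = - \frac{1}{10} \approx -0.1$
$\left(-83\right) \left(-49\right) V 3 = \left(-83\right) \left(-49\right) \left(\left(- \frac{1}{10}\right) 3\right) = 4067 \left(- \frac{3}{10}\right) = - \frac{12201}{10}$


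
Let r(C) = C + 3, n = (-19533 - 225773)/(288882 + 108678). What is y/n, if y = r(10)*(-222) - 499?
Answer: 672870300/122653 ≈ 5486.0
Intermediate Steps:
n = -122653/198780 (n = -245306/397560 = -245306*1/397560 = -122653/198780 ≈ -0.61703)
r(C) = 3 + C
y = -3385 (y = (3 + 10)*(-222) - 499 = 13*(-222) - 499 = -2886 - 499 = -3385)
y/n = -3385/(-122653/198780) = -3385*(-198780/122653) = 672870300/122653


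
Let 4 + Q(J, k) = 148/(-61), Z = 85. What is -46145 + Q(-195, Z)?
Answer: -2815237/61 ≈ -46151.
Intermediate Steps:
Q(J, k) = -392/61 (Q(J, k) = -4 + 148/(-61) = -4 + 148*(-1/61) = -4 - 148/61 = -392/61)
-46145 + Q(-195, Z) = -46145 - 392/61 = -2815237/61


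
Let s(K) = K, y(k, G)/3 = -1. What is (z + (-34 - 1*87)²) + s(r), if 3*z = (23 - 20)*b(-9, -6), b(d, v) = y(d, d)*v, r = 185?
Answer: 14844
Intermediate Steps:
y(k, G) = -3 (y(k, G) = 3*(-1) = -3)
b(d, v) = -3*v
z = 18 (z = ((23 - 20)*(-3*(-6)))/3 = (3*18)/3 = (⅓)*54 = 18)
(z + (-34 - 1*87)²) + s(r) = (18 + (-34 - 1*87)²) + 185 = (18 + (-34 - 87)²) + 185 = (18 + (-121)²) + 185 = (18 + 14641) + 185 = 14659 + 185 = 14844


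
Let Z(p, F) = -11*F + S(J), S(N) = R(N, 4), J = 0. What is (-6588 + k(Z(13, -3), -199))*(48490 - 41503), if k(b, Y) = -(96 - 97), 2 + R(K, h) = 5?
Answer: -46023369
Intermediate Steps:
R(K, h) = 3 (R(K, h) = -2 + 5 = 3)
S(N) = 3
Z(p, F) = 3 - 11*F (Z(p, F) = -11*F + 3 = 3 - 11*F)
k(b, Y) = 1 (k(b, Y) = -1*(-1) = 1)
(-6588 + k(Z(13, -3), -199))*(48490 - 41503) = (-6588 + 1)*(48490 - 41503) = -6587*6987 = -46023369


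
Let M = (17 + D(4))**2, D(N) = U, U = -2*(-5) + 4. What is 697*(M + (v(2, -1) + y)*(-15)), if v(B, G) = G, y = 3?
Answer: 648907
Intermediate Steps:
U = 14 (U = 10 + 4 = 14)
D(N) = 14
M = 961 (M = (17 + 14)**2 = 31**2 = 961)
697*(M + (v(2, -1) + y)*(-15)) = 697*(961 + (-1 + 3)*(-15)) = 697*(961 + 2*(-15)) = 697*(961 - 30) = 697*931 = 648907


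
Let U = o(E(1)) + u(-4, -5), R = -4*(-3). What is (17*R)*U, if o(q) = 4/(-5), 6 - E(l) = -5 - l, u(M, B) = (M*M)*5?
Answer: 80784/5 ≈ 16157.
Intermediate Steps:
u(M, B) = 5*M² (u(M, B) = M²*5 = 5*M²)
R = 12
E(l) = 11 + l (E(l) = 6 - (-5 - l) = 6 + (5 + l) = 11 + l)
o(q) = -⅘ (o(q) = 4*(-⅕) = -⅘)
U = 396/5 (U = -⅘ + 5*(-4)² = -⅘ + 5*16 = -⅘ + 80 = 396/5 ≈ 79.200)
(17*R)*U = (17*12)*(396/5) = 204*(396/5) = 80784/5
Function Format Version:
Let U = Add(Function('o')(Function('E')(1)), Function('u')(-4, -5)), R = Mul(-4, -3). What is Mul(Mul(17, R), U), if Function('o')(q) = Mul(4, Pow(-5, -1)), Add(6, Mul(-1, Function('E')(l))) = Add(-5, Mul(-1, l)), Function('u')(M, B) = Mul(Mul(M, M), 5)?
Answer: Rational(80784, 5) ≈ 16157.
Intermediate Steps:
Function('u')(M, B) = Mul(5, Pow(M, 2)) (Function('u')(M, B) = Mul(Pow(M, 2), 5) = Mul(5, Pow(M, 2)))
R = 12
Function('E')(l) = Add(11, l) (Function('E')(l) = Add(6, Mul(-1, Add(-5, Mul(-1, l)))) = Add(6, Add(5, l)) = Add(11, l))
Function('o')(q) = Rational(-4, 5) (Function('o')(q) = Mul(4, Rational(-1, 5)) = Rational(-4, 5))
U = Rational(396, 5) (U = Add(Rational(-4, 5), Mul(5, Pow(-4, 2))) = Add(Rational(-4, 5), Mul(5, 16)) = Add(Rational(-4, 5), 80) = Rational(396, 5) ≈ 79.200)
Mul(Mul(17, R), U) = Mul(Mul(17, 12), Rational(396, 5)) = Mul(204, Rational(396, 5)) = Rational(80784, 5)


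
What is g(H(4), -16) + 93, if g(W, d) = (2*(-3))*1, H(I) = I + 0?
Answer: 87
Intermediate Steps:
H(I) = I
g(W, d) = -6 (g(W, d) = -6*1 = -6)
g(H(4), -16) + 93 = -6 + 93 = 87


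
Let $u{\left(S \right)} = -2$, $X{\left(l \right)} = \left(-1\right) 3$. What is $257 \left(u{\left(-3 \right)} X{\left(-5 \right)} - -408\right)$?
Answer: $106398$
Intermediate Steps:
$X{\left(l \right)} = -3$
$257 \left(u{\left(-3 \right)} X{\left(-5 \right)} - -408\right) = 257 \left(\left(-2\right) \left(-3\right) - -408\right) = 257 \left(6 + 408\right) = 257 \cdot 414 = 106398$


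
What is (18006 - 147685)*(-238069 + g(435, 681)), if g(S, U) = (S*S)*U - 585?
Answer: -16679776063709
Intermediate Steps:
g(S, U) = -585 + U*S² (g(S, U) = S²*U - 585 = U*S² - 585 = -585 + U*S²)
(18006 - 147685)*(-238069 + g(435, 681)) = (18006 - 147685)*(-238069 + (-585 + 681*435²)) = -129679*(-238069 + (-585 + 681*189225)) = -129679*(-238069 + (-585 + 128862225)) = -129679*(-238069 + 128861640) = -129679*128623571 = -16679776063709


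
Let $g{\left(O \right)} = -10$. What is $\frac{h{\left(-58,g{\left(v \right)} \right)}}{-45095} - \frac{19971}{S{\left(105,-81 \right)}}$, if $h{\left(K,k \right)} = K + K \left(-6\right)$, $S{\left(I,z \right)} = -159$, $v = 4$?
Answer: $\frac{2070221}{16483} \approx 125.6$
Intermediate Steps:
$h{\left(K,k \right)} = - 5 K$ ($h{\left(K,k \right)} = K - 6 K = - 5 K$)
$\frac{h{\left(-58,g{\left(v \right)} \right)}}{-45095} - \frac{19971}{S{\left(105,-81 \right)}} = \frac{\left(-5\right) \left(-58\right)}{-45095} - \frac{19971}{-159} = 290 \left(- \frac{1}{45095}\right) - - \frac{6657}{53} = - \frac{2}{311} + \frac{6657}{53} = \frac{2070221}{16483}$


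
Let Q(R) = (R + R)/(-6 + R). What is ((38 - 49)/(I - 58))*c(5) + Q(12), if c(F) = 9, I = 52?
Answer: 41/2 ≈ 20.500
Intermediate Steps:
Q(R) = 2*R/(-6 + R) (Q(R) = (2*R)/(-6 + R) = 2*R/(-6 + R))
((38 - 49)/(I - 58))*c(5) + Q(12) = ((38 - 49)/(52 - 58))*9 + 2*12/(-6 + 12) = -11/(-6)*9 + 2*12/6 = -11*(-1/6)*9 + 2*12*(1/6) = (11/6)*9 + 4 = 33/2 + 4 = 41/2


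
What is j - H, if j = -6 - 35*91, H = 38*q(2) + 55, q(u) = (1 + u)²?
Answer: -3588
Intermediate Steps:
H = 397 (H = 38*(1 + 2)² + 55 = 38*3² + 55 = 38*9 + 55 = 342 + 55 = 397)
j = -3191 (j = -6 - 3185 = -3191)
j - H = -3191 - 1*397 = -3191 - 397 = -3588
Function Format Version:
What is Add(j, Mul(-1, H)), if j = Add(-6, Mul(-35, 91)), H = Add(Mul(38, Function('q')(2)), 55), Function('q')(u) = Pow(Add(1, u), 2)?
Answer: -3588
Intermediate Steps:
H = 397 (H = Add(Mul(38, Pow(Add(1, 2), 2)), 55) = Add(Mul(38, Pow(3, 2)), 55) = Add(Mul(38, 9), 55) = Add(342, 55) = 397)
j = -3191 (j = Add(-6, -3185) = -3191)
Add(j, Mul(-1, H)) = Add(-3191, Mul(-1, 397)) = Add(-3191, -397) = -3588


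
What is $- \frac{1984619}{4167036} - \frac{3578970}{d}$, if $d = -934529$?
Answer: $\frac{13059012823469}{3894215986044} \approx 3.3534$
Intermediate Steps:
$- \frac{1984619}{4167036} - \frac{3578970}{d} = - \frac{1984619}{4167036} - \frac{3578970}{-934529} = \left(-1984619\right) \frac{1}{4167036} - - \frac{3578970}{934529} = - \frac{1984619}{4167036} + \frac{3578970}{934529} = \frac{13059012823469}{3894215986044}$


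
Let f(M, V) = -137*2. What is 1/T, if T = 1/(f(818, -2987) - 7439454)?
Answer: -7439728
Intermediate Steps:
f(M, V) = -274
T = -1/7439728 (T = 1/(-274 - 7439454) = 1/(-7439728) = -1/7439728 ≈ -1.3441e-7)
1/T = 1/(-1/7439728) = -7439728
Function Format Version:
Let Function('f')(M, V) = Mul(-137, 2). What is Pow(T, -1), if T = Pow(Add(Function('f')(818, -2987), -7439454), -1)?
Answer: -7439728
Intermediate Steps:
Function('f')(M, V) = -274
T = Rational(-1, 7439728) (T = Pow(Add(-274, -7439454), -1) = Pow(-7439728, -1) = Rational(-1, 7439728) ≈ -1.3441e-7)
Pow(T, -1) = Pow(Rational(-1, 7439728), -1) = -7439728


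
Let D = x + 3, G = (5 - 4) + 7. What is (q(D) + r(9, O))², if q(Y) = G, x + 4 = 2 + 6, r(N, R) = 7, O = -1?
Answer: 225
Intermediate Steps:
x = 4 (x = -4 + (2 + 6) = -4 + 8 = 4)
G = 8 (G = 1 + 7 = 8)
D = 7 (D = 4 + 3 = 7)
q(Y) = 8
(q(D) + r(9, O))² = (8 + 7)² = 15² = 225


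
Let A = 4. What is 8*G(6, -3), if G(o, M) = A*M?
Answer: -96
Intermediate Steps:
G(o, M) = 4*M
8*G(6, -3) = 8*(4*(-3)) = 8*(-12) = -96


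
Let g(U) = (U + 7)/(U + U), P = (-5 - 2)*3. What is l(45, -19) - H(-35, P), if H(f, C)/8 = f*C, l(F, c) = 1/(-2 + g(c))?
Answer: -188179/32 ≈ -5880.6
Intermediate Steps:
P = -21 (P = -7*3 = -21)
g(U) = (7 + U)/(2*U) (g(U) = (7 + U)/((2*U)) = (7 + U)*(1/(2*U)) = (7 + U)/(2*U))
l(F, c) = 1/(-2 + (7 + c)/(2*c))
H(f, C) = 8*C*f (H(f, C) = 8*(f*C) = 8*(C*f) = 8*C*f)
l(45, -19) - H(-35, P) = -2*(-19)/(-7 + 3*(-19)) - 8*(-21)*(-35) = -2*(-19)/(-7 - 57) - 1*5880 = -2*(-19)/(-64) - 5880 = -2*(-19)*(-1/64) - 5880 = -19/32 - 5880 = -188179/32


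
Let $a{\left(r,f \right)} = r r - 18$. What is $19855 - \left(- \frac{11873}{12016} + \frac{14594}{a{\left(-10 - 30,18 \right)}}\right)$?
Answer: $\frac{188636655671}{9504656} \approx 19847.0$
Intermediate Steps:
$a{\left(r,f \right)} = -18 + r^{2}$ ($a{\left(r,f \right)} = r^{2} - 18 = -18 + r^{2}$)
$19855 - \left(- \frac{11873}{12016} + \frac{14594}{a{\left(-10 - 30,18 \right)}}\right) = 19855 - \left(- \frac{11873}{12016} + \frac{14594}{-18 + \left(-10 - 30\right)^{2}}\right) = 19855 + \left(- \frac{14594}{-18 + \left(-40\right)^{2}} + \frac{11873}{12016}\right) = 19855 + \left(- \frac{14594}{-18 + 1600} + \frac{11873}{12016}\right) = 19855 + \left(- \frac{14594}{1582} + \frac{11873}{12016}\right) = 19855 + \left(\left(-14594\right) \frac{1}{1582} + \frac{11873}{12016}\right) = 19855 + \left(- \frac{7297}{791} + \frac{11873}{12016}\right) = 19855 - \frac{78289209}{9504656} = \frac{188636655671}{9504656}$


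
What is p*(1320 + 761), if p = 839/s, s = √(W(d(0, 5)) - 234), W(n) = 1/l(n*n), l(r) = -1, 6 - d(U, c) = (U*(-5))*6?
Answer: -1745959*I*√235/235 ≈ -1.1389e+5*I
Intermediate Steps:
d(U, c) = 6 + 30*U (d(U, c) = 6 - U*(-5)*6 = 6 - (-5*U)*6 = 6 - (-30)*U = 6 + 30*U)
W(n) = -1 (W(n) = 1/(-1) = -1)
s = I*√235 (s = √(-1 - 234) = √(-235) = I*√235 ≈ 15.33*I)
p = -839*I*√235/235 (p = 839/((I*√235)) = 839*(-I*√235/235) = -839*I*√235/235 ≈ -54.73*I)
p*(1320 + 761) = (-839*I*√235/235)*(1320 + 761) = -839*I*√235/235*2081 = -1745959*I*√235/235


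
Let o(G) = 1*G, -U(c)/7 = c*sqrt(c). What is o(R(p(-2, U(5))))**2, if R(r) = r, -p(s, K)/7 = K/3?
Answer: 300125/9 ≈ 33347.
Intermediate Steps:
U(c) = -7*c**(3/2) (U(c) = -7*c*sqrt(c) = -7*c**(3/2))
p(s, K) = -7*K/3
o(G) = G
o(R(p(-2, U(5))))**2 = (-(-49)*5**(3/2)/3)**2 = (-(-49)*5*sqrt(5)/3)**2 = (-(-245)*sqrt(5)/3)**2 = (245*sqrt(5)/3)**2 = 300125/9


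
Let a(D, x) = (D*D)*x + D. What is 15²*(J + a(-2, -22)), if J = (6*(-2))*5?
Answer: -33750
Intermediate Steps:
a(D, x) = D + x*D² (a(D, x) = D²*x + D = x*D² + D = D + x*D²)
J = -60 (J = -12*5 = -60)
15²*(J + a(-2, -22)) = 15²*(-60 - 2*(1 - 2*(-22))) = 225*(-60 - 2*(1 + 44)) = 225*(-60 - 2*45) = 225*(-60 - 90) = 225*(-150) = -33750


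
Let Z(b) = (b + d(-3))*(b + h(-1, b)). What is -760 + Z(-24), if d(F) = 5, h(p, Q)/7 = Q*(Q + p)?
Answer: -80104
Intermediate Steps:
h(p, Q) = 7*Q*(Q + p) (h(p, Q) = 7*(Q*(Q + p)) = 7*Q*(Q + p))
Z(b) = (5 + b)*(b + 7*b*(-1 + b)) (Z(b) = (b + 5)*(b + 7*b*(b - 1)) = (5 + b)*(b + 7*b*(-1 + b)))
-760 + Z(-24) = -760 - 24*(-30 + 7*(-24)² + 29*(-24)) = -760 - 24*(-30 + 7*576 - 696) = -760 - 24*(-30 + 4032 - 696) = -760 - 24*3306 = -760 - 79344 = -80104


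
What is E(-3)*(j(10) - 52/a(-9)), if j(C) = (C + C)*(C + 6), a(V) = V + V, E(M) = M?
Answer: -2906/3 ≈ -968.67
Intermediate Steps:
a(V) = 2*V
j(C) = 2*C*(6 + C) (j(C) = (2*C)*(6 + C) = 2*C*(6 + C))
E(-3)*(j(10) - 52/a(-9)) = -3*(2*10*(6 + 10) - 52/(2*(-9))) = -3*(2*10*16 - 52/(-18)) = -3*(320 - 52*(-1/18)) = -3*(320 + 26/9) = -3*2906/9 = -2906/3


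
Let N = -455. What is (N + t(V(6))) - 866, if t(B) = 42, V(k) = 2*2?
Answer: -1279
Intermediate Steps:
V(k) = 4
(N + t(V(6))) - 866 = (-455 + 42) - 866 = -413 - 866 = -1279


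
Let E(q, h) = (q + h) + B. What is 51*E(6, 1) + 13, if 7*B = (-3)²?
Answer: 3049/7 ≈ 435.57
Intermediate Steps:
B = 9/7 (B = (⅐)*(-3)² = (⅐)*9 = 9/7 ≈ 1.2857)
E(q, h) = 9/7 + h + q (E(q, h) = (q + h) + 9/7 = (h + q) + 9/7 = 9/7 + h + q)
51*E(6, 1) + 13 = 51*(9/7 + 1 + 6) + 13 = 51*(58/7) + 13 = 2958/7 + 13 = 3049/7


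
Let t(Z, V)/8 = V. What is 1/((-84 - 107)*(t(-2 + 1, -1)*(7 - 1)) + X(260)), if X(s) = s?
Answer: 1/9428 ≈ 0.00010607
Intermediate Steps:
t(Z, V) = 8*V
1/((-84 - 107)*(t(-2 + 1, -1)*(7 - 1)) + X(260)) = 1/((-84 - 107)*((8*(-1))*(7 - 1)) + 260) = 1/(-(-1528)*6 + 260) = 1/(-191*(-48) + 260) = 1/(9168 + 260) = 1/9428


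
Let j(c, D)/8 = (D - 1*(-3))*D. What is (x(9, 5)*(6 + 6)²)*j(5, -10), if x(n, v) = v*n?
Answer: 3628800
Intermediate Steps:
x(n, v) = n*v
j(c, D) = 8*D*(3 + D) (j(c, D) = 8*((D - 1*(-3))*D) = 8*((D + 3)*D) = 8*((3 + D)*D) = 8*(D*(3 + D)) = 8*D*(3 + D))
(x(9, 5)*(6 + 6)²)*j(5, -10) = ((9*5)*(6 + 6)²)*(8*(-10)*(3 - 10)) = (45*12²)*(8*(-10)*(-7)) = (45*144)*560 = 6480*560 = 3628800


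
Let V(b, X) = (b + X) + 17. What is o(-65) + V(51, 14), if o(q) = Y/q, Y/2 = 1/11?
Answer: 58628/715 ≈ 81.997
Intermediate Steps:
Y = 2/11 ≈ 0.18182
V(b, X) = 17 + X + b (V(b, X) = (X + b) + 17 = 17 + X + b)
o(q) = 2/(11*q)
o(-65) + V(51, 14) = (2/11)/(-65) + (17 + 14 + 51) = (2/11)*(-1/65) + 82 = -2/715 + 82 = 58628/715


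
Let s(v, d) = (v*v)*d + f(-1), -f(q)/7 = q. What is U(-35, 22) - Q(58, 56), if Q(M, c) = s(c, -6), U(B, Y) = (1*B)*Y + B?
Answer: 18004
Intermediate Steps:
f(q) = -7*q
U(B, Y) = B + B*Y (U(B, Y) = B*Y + B = B + B*Y)
s(v, d) = 7 + d*v² (s(v, d) = (v*v)*d - 7*(-1) = v²*d + 7 = d*v² + 7 = 7 + d*v²)
Q(M, c) = 7 - 6*c²
U(-35, 22) - Q(58, 56) = -35*(1 + 22) - (7 - 6*56²) = -35*23 - (7 - 6*3136) = -805 - (7 - 18816) = -805 - 1*(-18809) = -805 + 18809 = 18004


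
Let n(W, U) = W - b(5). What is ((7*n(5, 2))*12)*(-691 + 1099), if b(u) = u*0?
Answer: 171360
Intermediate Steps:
b(u) = 0
n(W, U) = W (n(W, U) = W - 1*0 = W + 0 = W)
((7*n(5, 2))*12)*(-691 + 1099) = ((7*5)*12)*(-691 + 1099) = (35*12)*408 = 420*408 = 171360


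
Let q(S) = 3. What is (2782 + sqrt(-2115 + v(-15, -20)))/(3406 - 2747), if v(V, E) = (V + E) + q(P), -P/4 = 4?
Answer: 2782/659 + I*sqrt(2147)/659 ≈ 4.2215 + 0.070312*I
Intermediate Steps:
P = -16 (P = -4*4 = -16)
v(V, E) = 3 + E + V (v(V, E) = (V + E) + 3 = (E + V) + 3 = 3 + E + V)
(2782 + sqrt(-2115 + v(-15, -20)))/(3406 - 2747) = (2782 + sqrt(-2115 + (3 - 20 - 15)))/(3406 - 2747) = (2782 + sqrt(-2115 - 32))/659 = (2782 + sqrt(-2147))*(1/659) = (2782 + I*sqrt(2147))*(1/659) = 2782/659 + I*sqrt(2147)/659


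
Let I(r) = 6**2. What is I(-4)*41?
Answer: 1476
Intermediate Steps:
I(r) = 36
I(-4)*41 = 36*41 = 1476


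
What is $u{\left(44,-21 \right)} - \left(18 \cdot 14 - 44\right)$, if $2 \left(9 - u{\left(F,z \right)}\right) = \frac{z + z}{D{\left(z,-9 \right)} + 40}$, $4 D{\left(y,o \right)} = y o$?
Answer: $- \frac{69367}{349} \approx -198.76$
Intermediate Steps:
$D{\left(y,o \right)} = \frac{o y}{4}$ ($D{\left(y,o \right)} = \frac{y o}{4} = \frac{o y}{4}$)
$u{\left(F,z \right)} = 9 - \frac{z}{40 - \frac{9 z}{4}}$ ($u{\left(F,z \right)} = 9 - \frac{\left(z + z\right) \frac{1}{\frac{1}{4} \left(-9\right) z + 40}}{2} = 9 - \frac{2 z \frac{1}{- \frac{9 z}{4} + 40}}{2} = 9 - \frac{2 z \frac{1}{40 - \frac{9 z}{4}}}{2} = 9 - \frac{z}{40 - \frac{9 z}{4}}$)
$u{\left(44,-21 \right)} - \left(18 \cdot 14 - 44\right) = \frac{5 \left(-288 + 17 \left(-21\right)\right)}{-160 + 9 \left(-21\right)} - \left(18 \cdot 14 - 44\right) = \frac{5 \left(-288 - 357\right)}{-160 - 189} - \left(252 - 44\right) = 5 \frac{1}{-349} \left(-645\right) - 208 = 5 \left(- \frac{1}{349}\right) \left(-645\right) - 208 = \frac{3225}{349} - 208 = - \frac{69367}{349}$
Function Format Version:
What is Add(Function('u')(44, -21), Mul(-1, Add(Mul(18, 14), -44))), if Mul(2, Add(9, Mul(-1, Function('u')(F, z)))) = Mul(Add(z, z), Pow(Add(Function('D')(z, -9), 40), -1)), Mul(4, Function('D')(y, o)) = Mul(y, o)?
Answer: Rational(-69367, 349) ≈ -198.76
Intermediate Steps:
Function('D')(y, o) = Mul(Rational(1, 4), o, y) (Function('D')(y, o) = Mul(Rational(1, 4), Mul(y, o)) = Mul(Rational(1, 4), Mul(o, y)) = Mul(Rational(1, 4), o, y))
Function('u')(F, z) = Add(9, Mul(-1, z, Pow(Add(40, Mul(Rational(-9, 4), z)), -1))) (Function('u')(F, z) = Add(9, Mul(Rational(-1, 2), Mul(Add(z, z), Pow(Add(Mul(Rational(1, 4), -9, z), 40), -1)))) = Add(9, Mul(Rational(-1, 2), Mul(Mul(2, z), Pow(Add(Mul(Rational(-9, 4), z), 40), -1)))) = Add(9, Mul(Rational(-1, 2), Mul(Mul(2, z), Pow(Add(40, Mul(Rational(-9, 4), z)), -1)))) = Add(9, Mul(Rational(-1, 2), Mul(2, z, Pow(Add(40, Mul(Rational(-9, 4), z)), -1)))) = Add(9, Mul(-1, z, Pow(Add(40, Mul(Rational(-9, 4), z)), -1))))
Add(Function('u')(44, -21), Mul(-1, Add(Mul(18, 14), -44))) = Add(Mul(5, Pow(Add(-160, Mul(9, -21)), -1), Add(-288, Mul(17, -21))), Mul(-1, Add(Mul(18, 14), -44))) = Add(Mul(5, Pow(Add(-160, -189), -1), Add(-288, -357)), Mul(-1, Add(252, -44))) = Add(Mul(5, Pow(-349, -1), -645), Mul(-1, 208)) = Add(Mul(5, Rational(-1, 349), -645), -208) = Add(Rational(3225, 349), -208) = Rational(-69367, 349)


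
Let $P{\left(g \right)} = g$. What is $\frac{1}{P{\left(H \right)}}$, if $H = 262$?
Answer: $\frac{1}{262} \approx 0.0038168$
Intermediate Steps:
$\frac{1}{P{\left(H \right)}} = \frac{1}{262}$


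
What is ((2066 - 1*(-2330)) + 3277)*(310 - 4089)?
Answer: -28996267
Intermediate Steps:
((2066 - 1*(-2330)) + 3277)*(310 - 4089) = ((2066 + 2330) + 3277)*(-3779) = (4396 + 3277)*(-3779) = 7673*(-3779) = -28996267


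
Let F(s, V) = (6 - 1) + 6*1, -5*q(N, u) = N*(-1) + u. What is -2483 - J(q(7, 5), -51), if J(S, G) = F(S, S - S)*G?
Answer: -1922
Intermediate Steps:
q(N, u) = -u/5 + N/5 (q(N, u) = -(N*(-1) + u)/5 = -(-N + u)/5 = -(u - N)/5 = -u/5 + N/5)
F(s, V) = 11 (F(s, V) = 5 + 6 = 11)
J(S, G) = 11*G
-2483 - J(q(7, 5), -51) = -2483 - 11*(-51) = -2483 - 1*(-561) = -2483 + 561 = -1922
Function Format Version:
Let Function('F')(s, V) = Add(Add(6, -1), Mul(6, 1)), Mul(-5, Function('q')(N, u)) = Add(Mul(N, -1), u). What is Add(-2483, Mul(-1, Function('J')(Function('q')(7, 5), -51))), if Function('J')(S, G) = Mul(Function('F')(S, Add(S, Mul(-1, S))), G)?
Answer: -1922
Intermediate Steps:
Function('q')(N, u) = Add(Mul(Rational(-1, 5), u), Mul(Rational(1, 5), N)) (Function('q')(N, u) = Mul(Rational(-1, 5), Add(Mul(N, -1), u)) = Mul(Rational(-1, 5), Add(Mul(-1, N), u)) = Mul(Rational(-1, 5), Add(u, Mul(-1, N))) = Add(Mul(Rational(-1, 5), u), Mul(Rational(1, 5), N)))
Function('F')(s, V) = 11 (Function('F')(s, V) = Add(5, 6) = 11)
Function('J')(S, G) = Mul(11, G)
Add(-2483, Mul(-1, Function('J')(Function('q')(7, 5), -51))) = Add(-2483, Mul(-1, Mul(11, -51))) = Add(-2483, Mul(-1, -561)) = Add(-2483, 561) = -1922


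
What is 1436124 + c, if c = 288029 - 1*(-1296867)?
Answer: 3021020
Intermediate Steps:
c = 1584896 (c = 288029 + 1296867 = 1584896)
1436124 + c = 1436124 + 1584896 = 3021020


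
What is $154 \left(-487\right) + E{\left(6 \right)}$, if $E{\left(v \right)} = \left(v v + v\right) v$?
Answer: $-74746$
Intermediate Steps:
$E{\left(v \right)} = v \left(v + v^{2}\right)$ ($E{\left(v \right)} = \left(v^{2} + v\right) v = \left(v + v^{2}\right) v = v \left(v + v^{2}\right)$)
$154 \left(-487\right) + E{\left(6 \right)} = 154 \left(-487\right) + 6^{2} \left(1 + 6\right) = -74998 + 36 \cdot 7 = -74998 + 252 = -74746$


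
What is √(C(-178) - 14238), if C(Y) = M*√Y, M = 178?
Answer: √(-14238 + 178*I*√178) ≈ 9.917 + 119.73*I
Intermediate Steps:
C(Y) = 178*√Y
√(C(-178) - 14238) = √(178*√(-178) - 14238) = √(178*(I*√178) - 14238) = √(178*I*√178 - 14238) = √(-14238 + 178*I*√178)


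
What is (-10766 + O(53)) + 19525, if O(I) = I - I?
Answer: 8759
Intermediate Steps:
O(I) = 0
(-10766 + O(53)) + 19525 = (-10766 + 0) + 19525 = -10766 + 19525 = 8759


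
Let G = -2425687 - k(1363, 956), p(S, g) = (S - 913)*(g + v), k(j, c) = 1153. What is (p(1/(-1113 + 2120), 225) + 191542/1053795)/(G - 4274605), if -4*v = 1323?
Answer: -204911861503663/14222765756822850 ≈ -0.014407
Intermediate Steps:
v = -1323/4 (v = -¼*1323 = -1323/4 ≈ -330.75)
p(S, g) = (-913 + S)*(-1323/4 + g) (p(S, g) = (S - 913)*(g - 1323/4) = (-913 + S)*(-1323/4 + g))
G = -2426840 (G = -2425687 - 1*1153 = -2425687 - 1153 = -2426840)
(p(1/(-1113 + 2120), 225) + 191542/1053795)/(G - 4274605) = ((1207899/4 - 913*225 - 1323/(4*(-1113 + 2120)) + 225/(-1113 + 2120)) + 191542/1053795)/(-2426840 - 4274605) = ((1207899/4 - 205425 - 1323/4/1007 + 225/1007) + 191542*(1/1053795))/(-6701445) = ((1207899/4 - 205425 - 1323/4*1/1007 + (1/1007)*225) + 191542/1053795)*(-1/6701445) = ((1207899/4 - 205425 - 1323/4028 + 225/1007) + 191542/1053795)*(-1/6701445) = (194450985/2014 + 191542/1053795)*(-1/6701445) = (204911861503663/2122343130)*(-1/6701445) = -204911861503663/14222765756822850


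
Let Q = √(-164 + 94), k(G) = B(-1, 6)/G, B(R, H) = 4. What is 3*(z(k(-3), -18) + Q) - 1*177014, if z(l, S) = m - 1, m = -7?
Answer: -177038 + 3*I*√70 ≈ -1.7704e+5 + 25.1*I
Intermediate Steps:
k(G) = 4/G
Q = I*√70 (Q = √(-70) = I*√70 ≈ 8.3666*I)
z(l, S) = -8 (z(l, S) = -7 - 1 = -8)
3*(z(k(-3), -18) + Q) - 1*177014 = 3*(-8 + I*√70) - 1*177014 = (-24 + 3*I*√70) - 177014 = -177038 + 3*I*√70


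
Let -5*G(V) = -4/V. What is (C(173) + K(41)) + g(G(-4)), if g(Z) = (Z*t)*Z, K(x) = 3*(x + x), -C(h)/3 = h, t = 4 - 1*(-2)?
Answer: -6819/25 ≈ -272.76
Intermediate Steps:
G(V) = 4/(5*V) (G(V) = -(-4)/(5*V) = 4/(5*V))
t = 6 (t = 4 + 2 = 6)
C(h) = -3*h
K(x) = 6*x (K(x) = 3*(2*x) = 6*x)
g(Z) = 6*Z**2 (g(Z) = (Z*6)*Z = (6*Z)*Z = 6*Z**2)
(C(173) + K(41)) + g(G(-4)) = (-3*173 + 6*41) + 6*((4/5)/(-4))**2 = (-519 + 246) + 6*((4/5)*(-1/4))**2 = -273 + 6*(-1/5)**2 = -273 + 6*(1/25) = -273 + 6/25 = -6819/25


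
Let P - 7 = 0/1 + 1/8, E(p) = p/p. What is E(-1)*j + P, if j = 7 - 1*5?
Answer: 73/8 ≈ 9.1250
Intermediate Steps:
E(p) = 1
j = 2 (j = 7 - 5 = 2)
P = 57/8 (P = 7 + (0/1 + 1/8) = 7 + (0*1 + 1*(⅛)) = 7 + (0 + ⅛) = 7 + ⅛ = 57/8 ≈ 7.1250)
E(-1)*j + P = 1*2 + 57/8 = 2 + 57/8 = 73/8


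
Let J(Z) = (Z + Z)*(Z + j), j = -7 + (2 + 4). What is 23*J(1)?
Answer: 0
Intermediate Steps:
j = -1 (j = -7 + 6 = -1)
J(Z) = 2*Z*(-1 + Z) (J(Z) = (Z + Z)*(Z - 1) = (2*Z)*(-1 + Z) = 2*Z*(-1 + Z))
23*J(1) = 23*(2*1*(-1 + 1)) = 23*(2*1*0) = 23*0 = 0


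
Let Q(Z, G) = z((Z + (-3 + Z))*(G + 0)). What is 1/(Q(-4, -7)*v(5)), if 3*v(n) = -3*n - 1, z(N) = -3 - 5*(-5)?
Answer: -3/352 ≈ -0.0085227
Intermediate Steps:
z(N) = 22 (z(N) = -3 + 25 = 22)
Q(Z, G) = 22
v(n) = -1/3 - n (v(n) = (-3*n - 1)/3 = (-1 - 3*n)/3 = -1/3 - n)
1/(Q(-4, -7)*v(5)) = 1/(22*(-1/3 - 1*5)) = 1/(22*(-1/3 - 5)) = 1/(22*(-16/3)) = 1/(-352/3) = -3/352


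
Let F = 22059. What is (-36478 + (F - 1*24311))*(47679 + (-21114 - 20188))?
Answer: -246981210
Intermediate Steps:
(-36478 + (F - 1*24311))*(47679 + (-21114 - 20188)) = (-36478 + (22059 - 1*24311))*(47679 + (-21114 - 20188)) = (-36478 + (22059 - 24311))*(47679 - 41302) = (-36478 - 2252)*6377 = -38730*6377 = -246981210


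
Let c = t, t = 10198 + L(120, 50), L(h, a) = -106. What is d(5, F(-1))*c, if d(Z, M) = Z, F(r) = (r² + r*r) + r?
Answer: 50460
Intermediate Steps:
F(r) = r + 2*r² (F(r) = (r² + r²) + r = 2*r² + r = r + 2*r²)
t = 10092 (t = 10198 - 106 = 10092)
c = 10092
d(5, F(-1))*c = 5*10092 = 50460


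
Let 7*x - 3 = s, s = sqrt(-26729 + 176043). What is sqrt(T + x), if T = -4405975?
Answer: sqrt(-215892754 + 77*sqrt(1234))/7 ≈ 2099.0*I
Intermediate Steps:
s = 11*sqrt(1234) (s = sqrt(149314) = 11*sqrt(1234) ≈ 386.41)
x = 3/7 + 11*sqrt(1234)/7 (x = 3/7 + (11*sqrt(1234))/7 = 3/7 + 11*sqrt(1234)/7 ≈ 55.630)
sqrt(T + x) = sqrt(-4405975 + (3/7 + 11*sqrt(1234)/7)) = sqrt(-30841822/7 + 11*sqrt(1234)/7)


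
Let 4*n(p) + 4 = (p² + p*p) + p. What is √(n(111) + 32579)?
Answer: √155065/2 ≈ 196.89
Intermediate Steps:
n(p) = -1 + p²/2 + p/4 (n(p) = -1 + ((p² + p*p) + p)/4 = -1 + ((p² + p²) + p)/4 = -1 + (2*p² + p)/4 = -1 + (p + 2*p²)/4 = -1 + (p²/2 + p/4) = -1 + p²/2 + p/4)
√(n(111) + 32579) = √((-1 + (½)*111² + (¼)*111) + 32579) = √((-1 + (½)*12321 + 111/4) + 32579) = √((-1 + 12321/2 + 111/4) + 32579) = √(24749/4 + 32579) = √(155065/4) = √155065/2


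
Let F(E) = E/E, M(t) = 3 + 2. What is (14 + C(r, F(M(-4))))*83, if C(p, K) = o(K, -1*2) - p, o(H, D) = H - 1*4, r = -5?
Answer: 1328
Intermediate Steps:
M(t) = 5
F(E) = 1
o(H, D) = -4 + H (o(H, D) = H - 4 = -4 + H)
C(p, K) = -4 + K - p (C(p, K) = (-4 + K) - p = -4 + K - p)
(14 + C(r, F(M(-4))))*83 = (14 + (-4 + 1 - 1*(-5)))*83 = (14 + (-4 + 1 + 5))*83 = (14 + 2)*83 = 16*83 = 1328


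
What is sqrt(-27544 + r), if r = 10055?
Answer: I*sqrt(17489) ≈ 132.25*I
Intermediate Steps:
sqrt(-27544 + r) = sqrt(-27544 + 10055) = sqrt(-17489) = I*sqrt(17489)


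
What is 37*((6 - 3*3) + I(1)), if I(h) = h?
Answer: -74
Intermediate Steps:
37*((6 - 3*3) + I(1)) = 37*((6 - 3*3) + 1) = 37*((6 - 9) + 1) = 37*(-3 + 1) = 37*(-2) = -74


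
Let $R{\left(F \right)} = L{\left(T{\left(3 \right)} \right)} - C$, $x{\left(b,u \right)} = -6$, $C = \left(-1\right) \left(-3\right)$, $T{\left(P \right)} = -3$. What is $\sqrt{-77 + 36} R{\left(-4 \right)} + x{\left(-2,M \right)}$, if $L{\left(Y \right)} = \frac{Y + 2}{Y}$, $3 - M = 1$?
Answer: $-6 - \frac{8 i \sqrt{41}}{3} \approx -6.0 - 17.075 i$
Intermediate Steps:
$M = 2$ ($M = 3 - 1 = 2$)
$C = 3$
$L{\left(Y \right)} = \frac{2 + Y}{Y}$
$R{\left(F \right)} = - \frac{8}{3}$ ($R{\left(F \right)} = \frac{2 - 3}{-3} - 3 = \left(- \frac{1}{3}\right) \left(-1\right) - 3 = \frac{1}{3} - 3 = - \frac{8}{3}$)
$\sqrt{-77 + 36} R{\left(-4 \right)} + x{\left(-2,M \right)} = \sqrt{-77 + 36} \left(- \frac{8}{3}\right) - 6 = \sqrt{-41} \left(- \frac{8}{3}\right) - 6 = i \sqrt{41} \left(- \frac{8}{3}\right) - 6 = - \frac{8 i \sqrt{41}}{3} - 6 = -6 - \frac{8 i \sqrt{41}}{3}$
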